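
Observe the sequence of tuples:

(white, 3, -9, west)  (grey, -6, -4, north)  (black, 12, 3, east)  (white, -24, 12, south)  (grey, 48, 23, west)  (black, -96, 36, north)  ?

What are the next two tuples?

(white, 192, 51, east), (grey, -384, 68, south)

Shade — repeats white → grey → black: white, grey, black, white, grey, black → white → grey.
Second value: 3, -6, 12, -24, 48, -96 → 192 → -384 (×(-2) each step).
Third value: -9, -4, 3, 12, 23, 36 → 51 → 68 (differences are 5, 7, 9, … (increasing by 2 each time)).
Direction: repeats west → north → east → south; west, north, east, south, west, north → east → south.
So the next two tuples are (white, 192, 51, east) and (grey, -384, 68, south).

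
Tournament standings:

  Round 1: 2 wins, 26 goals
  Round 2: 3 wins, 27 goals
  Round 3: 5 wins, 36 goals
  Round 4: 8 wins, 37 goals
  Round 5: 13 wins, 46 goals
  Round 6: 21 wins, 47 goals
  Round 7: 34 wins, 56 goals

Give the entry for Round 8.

55 wins, 57 goals

For the wins, each term is the sum of the two before it: 2, 3, 5, 8, 13, 21, 34 → 55.
Goals — alternating steps +1, +9, +1, +9, …: 26, 27, 36, 37, 46, 47, 56 → 57.
So the next row is 55 wins, 57 goals.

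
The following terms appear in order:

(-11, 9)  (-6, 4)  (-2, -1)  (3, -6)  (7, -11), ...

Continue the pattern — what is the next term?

(12, -16)

First value: alternating steps +5, +4, +5, +4, …, so -11, -6, -2, 3, 7 → 12.
Second value: −5 each step, so 9, 4, -1, -6, -11 → -16.
Combining the parts gives (12, -16).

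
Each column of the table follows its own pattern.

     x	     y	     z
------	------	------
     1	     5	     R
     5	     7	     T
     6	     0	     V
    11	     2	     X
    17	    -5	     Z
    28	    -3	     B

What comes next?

45  -10  D

Column x: each term is the sum of the two before it, so 1, 5, 6, 11, 17, 28 → 45.
Column y — alternating steps +2, −7, +2, −7, …: 5, 7, 0, 2, -5, -3 → -10.
Column z: letters move forward 2 places in the alphabet, wrapping Z→A, so R, T, V, X, Z, B → D.
Putting it together: 45  -10  D.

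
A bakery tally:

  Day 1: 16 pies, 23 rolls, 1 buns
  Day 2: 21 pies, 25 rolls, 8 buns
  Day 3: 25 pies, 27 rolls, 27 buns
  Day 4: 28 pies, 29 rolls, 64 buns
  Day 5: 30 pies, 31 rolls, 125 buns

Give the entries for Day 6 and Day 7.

Pies: 16, 21, 25, 28, 30 → 31 → 31 (differences are 5, 4, 3, … (decreasing by 1 each time)).
Rolls goes 23, 25, 27, 29, 31 → 33 → 35 (+2 each step).
Buns — perfect cubes: 1³, 2³, 3³, …: 1, 8, 27, 64, 125 → 216 → 343.
So the next two rows are 31 pies, 33 rolls, 216 buns and 31 pies, 35 rolls, 343 buns.

31 pies, 33 rolls, 216 buns; 31 pies, 35 rolls, 343 buns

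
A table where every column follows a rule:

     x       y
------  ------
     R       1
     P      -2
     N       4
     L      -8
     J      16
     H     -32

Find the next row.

F  64

Column x: letters move back 2 places in the alphabet; R, P, N, L, J, H → F.
Column y: ×(-2) each step; 1, -2, 4, -8, 16, -32 → 64.
Combining the parts gives F  64.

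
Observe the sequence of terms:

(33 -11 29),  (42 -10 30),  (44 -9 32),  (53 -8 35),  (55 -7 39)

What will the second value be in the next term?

For the second value, +1 each step: -11, -10, -9, -8, -7 → -6.

-6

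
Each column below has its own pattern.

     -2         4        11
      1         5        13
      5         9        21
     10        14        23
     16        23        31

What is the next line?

23  37  33

For the first component, differences are 3, 4, 5, … (increasing by 1 each time): -2, 1, 5, 10, 16 → 23.
For the second component, each term is the sum of the two before it: 4, 5, 9, 14, 23 → 37.
Third component: alternating steps +2, +8, +2, +8, …, so 11, 13, 21, 23, 31 → 33.
Putting it together: 23  37  33.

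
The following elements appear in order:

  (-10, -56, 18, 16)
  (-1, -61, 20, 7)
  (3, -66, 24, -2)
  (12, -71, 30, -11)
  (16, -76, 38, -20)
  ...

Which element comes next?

(25, -81, 48, -29)

First coordinate: -10, -1, 3, 12, 16 → 25 (alternating steps +9, +4, +9, +4, …).
Second coordinate goes -56, -61, -66, -71, -76 → -81 (−5 each step).
Third coordinate: 18, 20, 24, 30, 38 → 48 (differences are 2, 4, 6, … (increasing by 2 each time)).
Fourth coordinate — −9 each step: 16, 7, -2, -11, -20 → -29.
Combining the parts gives (25, -81, 48, -29).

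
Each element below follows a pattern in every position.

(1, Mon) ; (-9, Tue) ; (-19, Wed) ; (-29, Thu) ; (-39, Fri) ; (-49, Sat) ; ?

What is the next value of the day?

Day — runs through the weekdays Mon→Sun: Mon, Tue, Wed, Thu, Fri, Sat → Sun.

Sun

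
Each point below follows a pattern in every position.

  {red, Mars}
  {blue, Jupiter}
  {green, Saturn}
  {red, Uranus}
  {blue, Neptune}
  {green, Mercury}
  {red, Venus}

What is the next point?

{blue, Earth}

For the colour, repeats red → blue → green: red, blue, green, red, blue, green, red → blue.
Planet goes Mars, Jupiter, Saturn, Uranus, Neptune, Mercury, Venus → Earth (runs through the planets Mercury→Neptune).
Combining the parts gives {blue, Earth}.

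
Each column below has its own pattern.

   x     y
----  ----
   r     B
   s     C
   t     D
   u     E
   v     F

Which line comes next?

Column x: letters move forward 1 place in the alphabet, so r, s, t, u, v → w.
Column y goes B, C, D, E, F → G (letters move forward 1 place in the alphabet).
Putting it together: w  G.

w  G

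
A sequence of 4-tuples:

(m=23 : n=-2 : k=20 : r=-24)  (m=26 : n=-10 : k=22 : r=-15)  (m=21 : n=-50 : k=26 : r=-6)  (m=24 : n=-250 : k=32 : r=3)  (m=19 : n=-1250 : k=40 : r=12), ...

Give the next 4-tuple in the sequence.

(m=22 : n=-6250 : k=50 : r=21)

M: alternating steps +3, −5, +3, −5, …; 23, 26, 21, 24, 19 → 22.
N: ×5 each step; -2, -10, -50, -250, -1250 → -6250.
K — differences are 2, 4, 6, … (increasing by 2 each time): 20, 22, 26, 32, 40 → 50.
For the r, +9 each step: -24, -15, -6, 3, 12 → 21.
Putting it together: (m=22 : n=-6250 : k=50 : r=21).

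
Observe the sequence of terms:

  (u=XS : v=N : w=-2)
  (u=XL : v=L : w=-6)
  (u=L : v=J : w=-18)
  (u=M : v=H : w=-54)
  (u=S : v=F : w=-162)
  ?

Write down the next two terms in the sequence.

(u=XS : v=D : w=-486), (u=XL : v=B : w=-1458)

U: runs backward through clothing sizes XS→XL; XS, XL, L, M, S → XS → XL.
V: N, L, J, H, F → D → B (letters move back 2 places in the alphabet).
W: ×3 each step; -2, -6, -18, -54, -162 → -486 → -1458.
So the next two terms are (u=XS : v=D : w=-486) and (u=XL : v=B : w=-1458).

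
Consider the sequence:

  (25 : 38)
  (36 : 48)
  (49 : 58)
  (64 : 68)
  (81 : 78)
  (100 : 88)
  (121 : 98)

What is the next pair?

First slot: perfect squares: 5², 6², 7², …, so 25, 36, 49, 64, 81, 100, 121 → 144.
Second slot — +10 each step: 38, 48, 58, 68, 78, 88, 98 → 108.
Combining the parts gives (144 : 108).

(144 : 108)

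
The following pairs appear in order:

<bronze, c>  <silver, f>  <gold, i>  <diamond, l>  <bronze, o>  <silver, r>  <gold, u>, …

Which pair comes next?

<diamond, x>

Rank: bronze, silver, gold, diamond, bronze, silver, gold → diamond (repeats bronze → silver → gold → diamond).
Letter: letters move forward 3 places in the alphabet, so c, f, i, l, o, r, u → x.
Putting it together: <diamond, x>.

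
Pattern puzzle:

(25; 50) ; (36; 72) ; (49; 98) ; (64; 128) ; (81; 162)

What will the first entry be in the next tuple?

First entry: perfect squares: 5², 6², 7², …, so 25, 36, 49, 64, 81 → 100.

100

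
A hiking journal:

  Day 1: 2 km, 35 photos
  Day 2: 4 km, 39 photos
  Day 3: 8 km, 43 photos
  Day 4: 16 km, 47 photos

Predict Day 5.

Km: 2, 4, 8, 16 → 32 (×2 each step).
Photos goes 35, 39, 43, 47 → 51 (+4 each step).
So the next line is 32 km, 51 photos.

32 km, 51 photos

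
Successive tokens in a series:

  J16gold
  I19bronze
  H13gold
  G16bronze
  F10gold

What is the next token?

E13bronze

Letter: letters move back 1 place in the alphabet, so J, I, H, G, F → E.
Second component: alternating steps +3, −6, +3, −6, …; 16, 19, 13, 16, 10 → 13.
For the rank, alternates gold ↔ bronze: gold, bronze, gold, bronze, gold → bronze.
Combining the parts gives E13bronze.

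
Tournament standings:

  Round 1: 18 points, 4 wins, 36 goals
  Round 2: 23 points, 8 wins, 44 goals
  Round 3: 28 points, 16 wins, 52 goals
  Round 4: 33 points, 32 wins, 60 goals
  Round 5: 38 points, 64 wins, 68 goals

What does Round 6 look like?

43 points, 128 wins, 76 goals

Points — +5 each step: 18, 23, 28, 33, 38 → 43.
Wins: ×2 each step; 4, 8, 16, 32, 64 → 128.
Goals: +8 each step, so 36, 44, 52, 60, 68 → 76.
Putting it together: 43 points, 128 wins, 76 goals.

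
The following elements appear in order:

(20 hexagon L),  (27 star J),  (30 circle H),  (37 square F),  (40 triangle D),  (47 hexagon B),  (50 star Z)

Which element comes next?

(57 circle X)

First entry: 20, 27, 30, 37, 40, 47, 50 → 57 (alternating steps +7, +3, +7, +3, …).
Shape goes hexagon, star, circle, square, triangle, hexagon, star → circle (repeats hexagon → star → circle → square → triangle).
Letter: letters move back 2 places in the alphabet, wrapping A→Z, so L, J, H, F, D, B, Z → X.
Putting it together: (57 circle X).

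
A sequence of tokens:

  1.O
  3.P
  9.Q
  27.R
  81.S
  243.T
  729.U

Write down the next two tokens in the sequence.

First component: ×3 each step; 1, 3, 9, 27, 81, 243, 729 → 2187 → 6561.
Letter: letters move forward 1 place in the alphabet; O, P, Q, R, S, T, U → V → W.
Putting the parts together: 2187.V and then 6561.W.

2187.V, 6561.W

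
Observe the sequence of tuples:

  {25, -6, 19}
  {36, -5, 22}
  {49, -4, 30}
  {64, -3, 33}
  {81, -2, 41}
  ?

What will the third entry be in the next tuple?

44

For the first entry, perfect squares: 5², 6², 7², …: 25, 36, 49, 64, 81 → 100.
Second entry goes -6, -5, -4, -3, -2 → -1 (+1 each step).
Third entry goes 19, 22, 30, 33, 41 → 44 (alternating steps +3, +8, +3, +8, …).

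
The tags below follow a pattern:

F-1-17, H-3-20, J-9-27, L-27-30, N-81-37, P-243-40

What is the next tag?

Letter — letters move forward 2 places in the alphabet: F, H, J, L, N, P → R.
Second component: ×3 each step; 1, 3, 9, 27, 81, 243 → 729.
Third component goes 17, 20, 27, 30, 37, 40 → 47 (alternating steps +3, +7, +3, +7, …).
Combining the parts gives R-729-47.

R-729-47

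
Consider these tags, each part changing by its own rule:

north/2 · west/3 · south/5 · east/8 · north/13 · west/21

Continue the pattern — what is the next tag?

south/34

Direction: repeats north → west → south → east; north, west, south, east, north, west → south.
For the second component, each term is the sum of the two before it: 2, 3, 5, 8, 13, 21 → 34.
So the next tag is south/34.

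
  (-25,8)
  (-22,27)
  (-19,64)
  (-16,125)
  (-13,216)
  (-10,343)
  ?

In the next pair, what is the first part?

-7

First part: -25, -22, -19, -16, -13, -10 → -7 (+3 each step).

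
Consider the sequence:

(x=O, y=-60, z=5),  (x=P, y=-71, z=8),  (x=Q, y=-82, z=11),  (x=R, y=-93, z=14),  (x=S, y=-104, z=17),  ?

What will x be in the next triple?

X: letters move forward 1 place in the alphabet, so O, P, Q, R, S → T.

T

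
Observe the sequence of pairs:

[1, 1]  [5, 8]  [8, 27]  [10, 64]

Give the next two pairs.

[11, 125], [11, 216]

First slot — differences are 4, 3, 2, … (decreasing by 1 each time): 1, 5, 8, 10 → 11 → 11.
Second slot: perfect cubes: 1³, 2³, 3³, …; 1, 8, 27, 64 → 125 → 216.
So the next two pairs are [11, 125] and [11, 216].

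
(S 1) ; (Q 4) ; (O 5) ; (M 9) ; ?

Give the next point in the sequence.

(K 14)

Letter: S, Q, O, M → K (letters move back 2 places in the alphabet).
Second coordinate: each term is the sum of the two before it, so 1, 4, 5, 9 → 14.
Combining the parts gives (K 14).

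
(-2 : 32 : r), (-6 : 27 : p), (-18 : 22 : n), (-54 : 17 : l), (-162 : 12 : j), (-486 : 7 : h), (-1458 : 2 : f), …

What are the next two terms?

First entry goes -2, -6, -18, -54, -162, -486, -1458 → -4374 → -13122 (×3 each step).
Second entry: −5 each step; 32, 27, 22, 17, 12, 7, 2 → -3 → -8.
Letter: letters move back 2 places in the alphabet, so r, p, n, l, j, h, f → d → b.
So the next two terms are (-4374 : -3 : d) and (-13122 : -8 : b).

(-4374 : -3 : d), (-13122 : -8 : b)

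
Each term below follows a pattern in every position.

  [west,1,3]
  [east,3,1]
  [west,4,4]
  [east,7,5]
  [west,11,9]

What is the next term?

Direction: alternates west ↔ east; west, east, west, east, west → east.
Second coordinate: each term is the sum of the two before it; 1, 3, 4, 7, 11 → 18.
Third coordinate: each term is the sum of the two before it; 3, 1, 4, 5, 9 → 14.
Putting it together: [east,18,14].

[east,18,14]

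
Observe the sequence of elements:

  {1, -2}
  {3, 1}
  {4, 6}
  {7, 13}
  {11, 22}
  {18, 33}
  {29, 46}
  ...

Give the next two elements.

For the first entry, each term is the sum of the two before it: 1, 3, 4, 7, 11, 18, 29 → 47 → 76.
Second entry: differences are 3, 5, 7, … (increasing by 2 each time); -2, 1, 6, 13, 22, 33, 46 → 61 → 78.
Putting the parts together: {47, 61} and then {76, 78}.

{47, 61}, {76, 78}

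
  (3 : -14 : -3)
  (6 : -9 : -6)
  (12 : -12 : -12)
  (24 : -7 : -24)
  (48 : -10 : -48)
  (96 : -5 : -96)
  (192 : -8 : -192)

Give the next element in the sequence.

(384 : -3 : -384)

First coordinate: ×2 each step, so 3, 6, 12, 24, 48, 96, 192 → 384.
For the second coordinate, alternating steps +5, −3, +5, −3, …: -14, -9, -12, -7, -10, -5, -8 → -3.
Third coordinate: always the negative of the first coordinate; -3, -6, -12, -24, -48, -96, -192 → -384.
So the next element is (384 : -3 : -384).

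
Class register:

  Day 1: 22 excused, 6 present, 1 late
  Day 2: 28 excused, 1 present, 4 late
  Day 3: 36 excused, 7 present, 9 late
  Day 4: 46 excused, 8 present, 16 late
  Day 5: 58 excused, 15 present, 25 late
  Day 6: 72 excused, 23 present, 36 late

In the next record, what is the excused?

Excused: differences are 6, 8, 10, … (increasing by 2 each time); 22, 28, 36, 46, 58, 72 → 88.

88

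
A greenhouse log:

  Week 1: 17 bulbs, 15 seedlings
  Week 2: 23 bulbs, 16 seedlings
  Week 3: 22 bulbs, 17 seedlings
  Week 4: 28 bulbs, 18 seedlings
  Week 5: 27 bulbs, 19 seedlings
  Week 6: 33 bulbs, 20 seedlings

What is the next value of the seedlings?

For the seedlings, +1 each step: 15, 16, 17, 18, 19, 20 → 21.

21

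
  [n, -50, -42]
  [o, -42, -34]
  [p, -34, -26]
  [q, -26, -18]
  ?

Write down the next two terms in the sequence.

[r, -18, -10], [s, -10, -2]

Letter — letters move forward 1 place in the alphabet: n, o, p, q → r → s.
Second part: +8 each step; -50, -42, -34, -26 → -18 → -10.
Third part: -42, -34, -26, -18 → -10 → -2 (always 8 more than the second part).
Putting the parts together: [r, -18, -10] and then [s, -10, -2].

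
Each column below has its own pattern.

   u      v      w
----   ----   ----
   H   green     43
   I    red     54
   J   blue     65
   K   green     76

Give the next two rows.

Column u goes H, I, J, K → L → M (letters move forward 1 place in the alphabet).
Column v goes green, red, blue, green → red → blue (repeats green → red → blue).
Column w — +11 each step: 43, 54, 65, 76 → 87 → 98.
So the next two rows are L  red  87 and M  blue  98.

L  red  87; M  blue  98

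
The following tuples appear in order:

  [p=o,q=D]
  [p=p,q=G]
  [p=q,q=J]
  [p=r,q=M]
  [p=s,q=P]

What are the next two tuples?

P — letters move forward 1 place in the alphabet: o, p, q, r, s → t → u.
Q goes D, G, J, M, P → S → V (letters move forward 3 places in the alphabet).
Putting the parts together: [p=t,q=S] and then [p=u,q=V].

[p=t,q=S], [p=u,q=V]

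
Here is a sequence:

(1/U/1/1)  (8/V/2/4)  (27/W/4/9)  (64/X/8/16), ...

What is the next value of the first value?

First value: perfect cubes: 1³, 2³, 3³, …, so 1, 8, 27, 64 → 125.

125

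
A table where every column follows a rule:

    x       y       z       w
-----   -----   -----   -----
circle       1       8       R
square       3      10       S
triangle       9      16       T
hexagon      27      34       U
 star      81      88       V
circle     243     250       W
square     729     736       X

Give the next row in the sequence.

Column x: repeats circle → square → triangle → hexagon → star; circle, square, triangle, hexagon, star, circle, square → triangle.
Column y goes 1, 3, 9, 27, 81, 243, 729 → 2187 (×3 each step).
Column z: 8, 10, 16, 34, 88, 250, 736 → 2194 (always 7 more than the column y).
For the column w, letters move forward 1 place in the alphabet: R, S, T, U, V, W, X → Y.
Putting it together: triangle  2187  2194  Y.

triangle  2187  2194  Y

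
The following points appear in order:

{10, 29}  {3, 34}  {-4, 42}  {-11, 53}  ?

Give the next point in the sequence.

{-18, 67}

First slot — −7 each step: 10, 3, -4, -11 → -18.
Second slot: differences are 5, 8, 11, … (increasing by 3 each time), so 29, 34, 42, 53 → 67.
So the next point is {-18, 67}.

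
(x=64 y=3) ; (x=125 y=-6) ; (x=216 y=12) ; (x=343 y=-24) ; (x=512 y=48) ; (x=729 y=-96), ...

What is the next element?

For the x, perfect cubes: 4³, 5³, 6³, …: 64, 125, 216, 343, 512, 729 → 1000.
Y: 3, -6, 12, -24, 48, -96 → 192 (×(-2) each step).
So the next element is (x=1000 y=192).

(x=1000 y=192)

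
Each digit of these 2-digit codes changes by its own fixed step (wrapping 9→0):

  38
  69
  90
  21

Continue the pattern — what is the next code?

For the first digit, +3 each step, mod 10: 3, 6, 9, 2 → 5.
Second digit: +1 each step, mod 10, so 8, 9, 0, 1 → 2.
Combining the parts gives 52.

52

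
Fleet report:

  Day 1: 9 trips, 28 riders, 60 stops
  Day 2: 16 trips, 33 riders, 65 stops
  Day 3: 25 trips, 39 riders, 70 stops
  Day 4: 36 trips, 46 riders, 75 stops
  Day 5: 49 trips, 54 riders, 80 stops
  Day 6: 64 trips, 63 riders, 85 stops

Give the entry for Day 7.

81 trips, 73 riders, 90 stops

Trips: perfect squares: 3², 4², 5², …, so 9, 16, 25, 36, 49, 64 → 81.
For the riders, differences are 5, 6, 7, … (increasing by 1 each time): 28, 33, 39, 46, 54, 63 → 73.
Stops: +5 each step, so 60, 65, 70, 75, 80, 85 → 90.
So the next row is 81 trips, 73 riders, 90 stops.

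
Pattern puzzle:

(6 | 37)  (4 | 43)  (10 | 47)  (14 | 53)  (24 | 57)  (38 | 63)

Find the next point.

(62 | 67)

First value: 6, 4, 10, 14, 24, 38 → 62 (each term is the sum of the two before it).
For the second value, alternating steps +6, +4, +6, +4, …: 37, 43, 47, 53, 57, 63 → 67.
Putting it together: (62 | 67).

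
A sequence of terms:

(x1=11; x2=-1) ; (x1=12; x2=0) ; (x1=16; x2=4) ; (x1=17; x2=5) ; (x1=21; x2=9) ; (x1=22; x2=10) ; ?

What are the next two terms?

X1 — alternating steps +1, +4, +1, +4, …: 11, 12, 16, 17, 21, 22 → 26 → 27.
For the x2, always 12 less than the x1: -1, 0, 4, 5, 9, 10 → 14 → 15.
So the next two terms are (x1=26; x2=14) and (x1=27; x2=15).

(x1=26; x2=14), (x1=27; x2=15)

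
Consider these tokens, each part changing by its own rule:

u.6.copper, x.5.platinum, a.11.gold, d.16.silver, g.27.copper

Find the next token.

Letter — letters move forward 3 places in the alphabet, wrapping Z→A: u, x, a, d, g → j.
Second component: each term is the sum of the two before it, so 6, 5, 11, 16, 27 → 43.
Metal goes copper, platinum, gold, silver, copper → platinum (repeats copper → platinum → gold → silver).
Putting it together: j.43.platinum.

j.43.platinum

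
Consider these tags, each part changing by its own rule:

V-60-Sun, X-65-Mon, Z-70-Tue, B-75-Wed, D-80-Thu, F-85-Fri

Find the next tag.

H-90-Sat

Letter — letters move forward 2 places in the alphabet, wrapping Z→A: V, X, Z, B, D, F → H.
Second component — +5 each step: 60, 65, 70, 75, 80, 85 → 90.
Day: Sun, Mon, Tue, Wed, Thu, Fri → Sat (runs through the weekdays Mon→Sun).
Putting it together: H-90-Sat.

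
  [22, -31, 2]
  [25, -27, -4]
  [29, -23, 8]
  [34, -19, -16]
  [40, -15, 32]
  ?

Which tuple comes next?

[47, -11, -64]

First entry goes 22, 25, 29, 34, 40 → 47 (differences are 3, 4, 5, … (increasing by 1 each time)).
Second entry goes -31, -27, -23, -19, -15 → -11 (+4 each step).
Third entry: ×(-2) each step, so 2, -4, 8, -16, 32 → -64.
Putting it together: [47, -11, -64].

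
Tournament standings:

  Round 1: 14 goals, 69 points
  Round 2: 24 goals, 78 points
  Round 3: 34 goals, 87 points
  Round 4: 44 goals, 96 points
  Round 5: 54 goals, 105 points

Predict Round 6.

For the goals, +10 each step: 14, 24, 34, 44, 54 → 64.
Points goes 69, 78, 87, 96, 105 → 114 (+9 each step).
So the next record is 64 goals, 114 points.

64 goals, 114 points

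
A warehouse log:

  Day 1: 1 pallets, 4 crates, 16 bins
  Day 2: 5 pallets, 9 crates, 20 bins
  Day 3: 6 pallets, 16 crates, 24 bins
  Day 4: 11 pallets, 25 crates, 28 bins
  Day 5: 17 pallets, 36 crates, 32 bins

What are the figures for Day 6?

For the pallets, each term is the sum of the two before it: 1, 5, 6, 11, 17 → 28.
Crates: 4, 9, 16, 25, 36 → 49 (perfect squares: 2², 3², 4², …).
Bins: +4 each step; 16, 20, 24, 28, 32 → 36.
So the next row is 28 pallets, 49 crates, 36 bins.

28 pallets, 49 crates, 36 bins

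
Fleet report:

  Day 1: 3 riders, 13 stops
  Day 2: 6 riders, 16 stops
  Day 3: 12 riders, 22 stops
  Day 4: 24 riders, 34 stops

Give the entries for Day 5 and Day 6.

Riders goes 3, 6, 12, 24 → 48 → 96 (×2 each step).
Stops: 13, 16, 22, 34 → 58 → 106 (always 10 more than the riders).
So the next two rows are 48 riders, 58 stops and 96 riders, 106 stops.

48 riders, 58 stops; 96 riders, 106 stops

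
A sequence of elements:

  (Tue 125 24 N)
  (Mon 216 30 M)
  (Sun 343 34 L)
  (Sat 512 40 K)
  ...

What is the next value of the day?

For the day, runs backward through the weekdays Mon→Sun: Tue, Mon, Sun, Sat → Fri.

Fri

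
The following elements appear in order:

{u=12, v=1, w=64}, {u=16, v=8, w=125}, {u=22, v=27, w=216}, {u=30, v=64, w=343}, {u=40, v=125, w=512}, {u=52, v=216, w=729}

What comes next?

{u=66, v=343, w=1000}

U — differences are 4, 6, 8, … (increasing by 2 each time): 12, 16, 22, 30, 40, 52 → 66.
V: 1, 8, 27, 64, 125, 216 → 343 (perfect cubes: 1³, 2³, 3³, …).
W: 64, 125, 216, 343, 512, 729 → 1000 (perfect cubes: 4³, 5³, 6³, …).
Combining the parts gives {u=66, v=343, w=1000}.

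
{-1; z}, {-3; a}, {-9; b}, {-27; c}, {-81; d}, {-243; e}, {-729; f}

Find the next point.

First entry: ×3 each step; -1, -3, -9, -27, -81, -243, -729 → -2187.
Letter goes z, a, b, c, d, e, f → g (letters move forward 1 place in the alphabet, wrapping Z→A).
Putting it together: {-2187; g}.

{-2187; g}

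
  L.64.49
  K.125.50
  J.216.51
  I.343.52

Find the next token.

For the letter, letters move back 1 place in the alphabet: L, K, J, I → H.
Second component: perfect cubes: 4³, 5³, 6³, …, so 64, 125, 216, 343 → 512.
Third component: +1 each step; 49, 50, 51, 52 → 53.
Putting it together: H.512.53.

H.512.53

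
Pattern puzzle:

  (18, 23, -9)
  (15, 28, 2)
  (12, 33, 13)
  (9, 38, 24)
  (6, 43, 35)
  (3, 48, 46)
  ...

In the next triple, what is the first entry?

First entry: 18, 15, 12, 9, 6, 3 → 0 (−3 each step).

0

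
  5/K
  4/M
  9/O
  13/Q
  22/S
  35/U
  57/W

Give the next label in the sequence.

First component: 5, 4, 9, 13, 22, 35, 57 → 92 (each term is the sum of the two before it).
Letter goes K, M, O, Q, S, U, W → Y (letters move forward 2 places in the alphabet).
So the next label is 92/Y.

92/Y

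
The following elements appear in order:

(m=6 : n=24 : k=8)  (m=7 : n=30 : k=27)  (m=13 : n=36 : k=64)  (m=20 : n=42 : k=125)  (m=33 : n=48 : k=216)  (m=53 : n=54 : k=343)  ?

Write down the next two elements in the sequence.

(m=86 : n=60 : k=512), (m=139 : n=66 : k=729)

M: each term is the sum of the two before it, so 6, 7, 13, 20, 33, 53 → 86 → 139.
N: +6 each step; 24, 30, 36, 42, 48, 54 → 60 → 66.
K — perfect cubes: 2³, 3³, 4³, …: 8, 27, 64, 125, 216, 343 → 512 → 729.
So the next two elements are (m=86 : n=60 : k=512) and (m=139 : n=66 : k=729).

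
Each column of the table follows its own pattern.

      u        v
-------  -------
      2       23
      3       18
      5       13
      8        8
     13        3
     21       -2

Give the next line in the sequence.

34  -7

Column u — each term is the sum of the two before it: 2, 3, 5, 8, 13, 21 → 34.
Column v — −5 each step: 23, 18, 13, 8, 3, -2 → -7.
Putting it together: 34  -7.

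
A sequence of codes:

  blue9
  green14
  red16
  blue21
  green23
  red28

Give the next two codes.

blue30, green35

Colour goes blue, green, red, blue, green, red → blue → green (repeats blue → green → red).
For the second component, alternating steps +5, +2, +5, +2, …: 9, 14, 16, 21, 23, 28 → 30 → 35.
Putting the parts together: blue30 and then green35.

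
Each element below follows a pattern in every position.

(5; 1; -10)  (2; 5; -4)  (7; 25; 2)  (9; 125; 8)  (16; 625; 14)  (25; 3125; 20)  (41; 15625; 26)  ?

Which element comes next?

(66; 78125; 32)

First part: each term is the sum of the two before it; 5, 2, 7, 9, 16, 25, 41 → 66.
Second part: ×5 each step, so 1, 5, 25, 125, 625, 3125, 15625 → 78125.
Third part goes -10, -4, 2, 8, 14, 20, 26 → 32 (+6 each step).
So the next element is (66; 78125; 32).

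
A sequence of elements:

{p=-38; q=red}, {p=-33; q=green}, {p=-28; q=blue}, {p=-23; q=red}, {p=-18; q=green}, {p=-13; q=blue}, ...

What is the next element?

P goes -38, -33, -28, -23, -18, -13 → -8 (+5 each step).
Q: repeats red → green → blue; red, green, blue, red, green, blue → red.
Putting it together: {p=-8; q=red}.

{p=-8; q=red}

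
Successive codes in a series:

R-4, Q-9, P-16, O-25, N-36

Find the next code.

For the letter, letters move back 1 place in the alphabet: R, Q, P, O, N → M.
For the second component, perfect squares: 2², 3², 4², …: 4, 9, 16, 25, 36 → 49.
Combining the parts gives M-49.

M-49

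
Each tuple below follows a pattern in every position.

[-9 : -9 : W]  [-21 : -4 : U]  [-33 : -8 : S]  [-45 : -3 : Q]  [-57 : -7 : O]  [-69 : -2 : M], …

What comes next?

[-81 : -6 : K]

First value goes -9, -21, -33, -45, -57, -69 → -81 (−12 each step).
Second value — alternating steps +5, −4, +5, −4, …: -9, -4, -8, -3, -7, -2 → -6.
Letter goes W, U, S, Q, O, M → K (letters move back 2 places in the alphabet).
Putting it together: [-81 : -6 : K].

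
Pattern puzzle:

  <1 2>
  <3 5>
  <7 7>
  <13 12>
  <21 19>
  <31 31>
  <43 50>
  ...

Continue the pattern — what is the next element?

For the first part, differences are 2, 4, 6, … (increasing by 2 each time): 1, 3, 7, 13, 21, 31, 43 → 57.
Second part goes 2, 5, 7, 12, 19, 31, 50 → 81 (each term is the sum of the two before it).
Combining the parts gives <57 81>.

<57 81>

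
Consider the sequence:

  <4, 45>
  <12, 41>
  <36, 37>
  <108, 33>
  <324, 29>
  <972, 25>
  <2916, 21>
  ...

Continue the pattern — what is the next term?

<8748, 17>

First coordinate: ×3 each step; 4, 12, 36, 108, 324, 972, 2916 → 8748.
Second coordinate goes 45, 41, 37, 33, 29, 25, 21 → 17 (−4 each step).
Putting it together: <8748, 17>.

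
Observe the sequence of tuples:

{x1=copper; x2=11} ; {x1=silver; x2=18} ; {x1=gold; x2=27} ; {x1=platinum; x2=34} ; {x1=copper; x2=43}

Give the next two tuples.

X1: repeats copper → silver → gold → platinum, so copper, silver, gold, platinum, copper → silver → gold.
X2: alternating steps +7, +9, +7, +9, …, so 11, 18, 27, 34, 43 → 50 → 59.
Putting the parts together: {x1=silver; x2=50} and then {x1=gold; x2=59}.

{x1=silver; x2=50}, {x1=gold; x2=59}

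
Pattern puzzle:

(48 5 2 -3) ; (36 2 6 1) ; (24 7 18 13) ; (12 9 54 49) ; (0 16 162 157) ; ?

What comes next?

(-12 25 486 481)

First coordinate — −12 each step: 48, 36, 24, 12, 0 → -12.
For the second coordinate, each term is the sum of the two before it: 5, 2, 7, 9, 16 → 25.
Third coordinate: 2, 6, 18, 54, 162 → 486 (×3 each step).
Fourth coordinate: -3, 1, 13, 49, 157 → 481 (always 5 less than the third coordinate).
So the next tuple is (-12 25 486 481).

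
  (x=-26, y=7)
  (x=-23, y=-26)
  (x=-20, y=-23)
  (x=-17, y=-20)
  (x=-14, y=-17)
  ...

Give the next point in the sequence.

X goes -26, -23, -20, -17, -14 → -11 (+3 each step).
Y: always the previous value of the x, so 7, -26, -23, -20, -17 → -14.
Combining the parts gives (x=-11, y=-14).

(x=-11, y=-14)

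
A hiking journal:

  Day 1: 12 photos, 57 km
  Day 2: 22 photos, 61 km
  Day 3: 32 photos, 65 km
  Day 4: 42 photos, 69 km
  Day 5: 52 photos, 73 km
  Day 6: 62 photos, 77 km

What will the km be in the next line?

Km: 57, 61, 65, 69, 73, 77 → 81 (+4 each step).

81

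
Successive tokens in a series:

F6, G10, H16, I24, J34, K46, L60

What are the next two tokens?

Letter: F, G, H, I, J, K, L → M → N (letters move forward 1 place in the alphabet).
Second component — differences are 4, 6, 8, … (increasing by 2 each time): 6, 10, 16, 24, 34, 46, 60 → 76 → 94.
Putting the parts together: M76 and then N94.

M76, N94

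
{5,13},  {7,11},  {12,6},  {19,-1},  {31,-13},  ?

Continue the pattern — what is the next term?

For the first part, each term is the sum of the two before it: 5, 7, 12, 19, 31 → 50.
Second part: 13, 11, 6, -1, -13 → -32 (together with the first part always sums to 18).
Combining the parts gives {50,-32}.

{50,-32}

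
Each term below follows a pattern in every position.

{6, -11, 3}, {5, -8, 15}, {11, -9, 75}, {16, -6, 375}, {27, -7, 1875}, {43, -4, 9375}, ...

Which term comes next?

First part: each term is the sum of the two before it, so 6, 5, 11, 16, 27, 43 → 70.
Second part goes -11, -8, -9, -6, -7, -4 → -5 (alternating steps +3, −1, +3, −1, …).
Third part goes 3, 15, 75, 375, 1875, 9375 → 46875 (×5 each step).
Putting it together: {70, -5, 46875}.

{70, -5, 46875}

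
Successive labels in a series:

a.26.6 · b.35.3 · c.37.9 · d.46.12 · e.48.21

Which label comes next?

f.57.33

Letter — letters move forward 1 place in the alphabet: a, b, c, d, e → f.
Second component: alternating steps +9, +2, +9, +2, …, so 26, 35, 37, 46, 48 → 57.
Third component: each term is the sum of the two before it, so 6, 3, 9, 12, 21 → 33.
So the next label is f.57.33.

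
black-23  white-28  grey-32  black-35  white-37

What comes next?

grey-38

For the shade, repeats black → white → grey: black, white, grey, black, white → grey.
Second component goes 23, 28, 32, 35, 37 → 38 (differences are 5, 4, 3, … (decreasing by 1 each time)).
Combining the parts gives grey-38.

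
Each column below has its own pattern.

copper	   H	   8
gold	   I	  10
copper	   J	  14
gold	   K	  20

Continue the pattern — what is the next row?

Metal: alternates copper ↔ gold; copper, gold, copper, gold → copper.
Letter: letters move forward 1 place in the alphabet; H, I, J, K → L.
Third component: differences are 2, 4, 6, … (increasing by 2 each time), so 8, 10, 14, 20 → 28.
Combining the parts gives copper  L  28.

copper  L  28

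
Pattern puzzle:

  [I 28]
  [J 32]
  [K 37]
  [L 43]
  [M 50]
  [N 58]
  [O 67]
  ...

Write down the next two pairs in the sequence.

For the letter, letters move forward 1 place in the alphabet: I, J, K, L, M, N, O → P → Q.
For the second coordinate, differences are 4, 5, 6, … (increasing by 1 each time): 28, 32, 37, 43, 50, 58, 67 → 77 → 88.
So the next two pairs are [P 77] and [Q 88].

[P 77], [Q 88]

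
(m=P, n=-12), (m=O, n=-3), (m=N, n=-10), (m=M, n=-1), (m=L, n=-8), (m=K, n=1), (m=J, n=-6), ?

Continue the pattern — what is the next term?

(m=I, n=3)

M: letters move back 1 place in the alphabet; P, O, N, M, L, K, J → I.
N: alternating steps +9, −7, +9, −7, …; -12, -3, -10, -1, -8, 1, -6 → 3.
So the next term is (m=I, n=3).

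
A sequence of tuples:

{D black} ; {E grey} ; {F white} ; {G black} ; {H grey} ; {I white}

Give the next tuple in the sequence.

{J black}

Letter: D, E, F, G, H, I → J (letters move forward 1 place in the alphabet).
Shade: black, grey, white, black, grey, white → black (repeats black → grey → white).
So the next tuple is {J black}.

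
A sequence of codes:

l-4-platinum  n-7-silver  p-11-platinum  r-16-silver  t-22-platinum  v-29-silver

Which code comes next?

Letter: letters move forward 2 places in the alphabet; l, n, p, r, t, v → x.
Second component goes 4, 7, 11, 16, 22, 29 → 37 (differences are 3, 4, 5, … (increasing by 1 each time)).
Metal: platinum, silver, platinum, silver, platinum, silver → platinum (alternates platinum ↔ silver).
Putting it together: x-37-platinum.

x-37-platinum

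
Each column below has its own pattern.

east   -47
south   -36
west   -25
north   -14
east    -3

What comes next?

For the direction, repeats east → south → west → north: east, south, west, north, east → south.
Second component — +11 each step: -47, -36, -25, -14, -3 → 8.
So the next line is south  8.

south  8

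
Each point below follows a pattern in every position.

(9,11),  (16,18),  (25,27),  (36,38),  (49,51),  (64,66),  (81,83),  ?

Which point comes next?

First slot: perfect squares: 3², 4², 5², …, so 9, 16, 25, 36, 49, 64, 81 → 100.
Second slot: always 2 more than the first slot, so 11, 18, 27, 38, 51, 66, 83 → 102.
Combining the parts gives (100,102).

(100,102)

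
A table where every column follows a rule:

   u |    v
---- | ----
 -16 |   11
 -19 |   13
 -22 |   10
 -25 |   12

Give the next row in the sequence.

Column u goes -16, -19, -22, -25 → -28 (−3 each step).
Column v goes 11, 13, 10, 12 → 9 (alternating steps +2, −3, +2, −3, …).
Putting it together: -28  9.

-28  9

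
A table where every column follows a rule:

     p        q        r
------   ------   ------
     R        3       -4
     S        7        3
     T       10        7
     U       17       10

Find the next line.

Column p: R, S, T, U → V (letters move forward 1 place in the alphabet).
For the column q, each term is the sum of the two before it: 3, 7, 10, 17 → 27.
Column r — always the previous value of the column q: -4, 3, 7, 10 → 17.
Putting it together: V  27  17.

V  27  17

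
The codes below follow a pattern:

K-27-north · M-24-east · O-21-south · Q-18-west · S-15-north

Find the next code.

U-12-east

Letter — letters move forward 2 places in the alphabet: K, M, O, Q, S → U.
Second component — −3 each step: 27, 24, 21, 18, 15 → 12.
Direction: repeats north → east → south → west; north, east, south, west, north → east.
Putting it together: U-12-east.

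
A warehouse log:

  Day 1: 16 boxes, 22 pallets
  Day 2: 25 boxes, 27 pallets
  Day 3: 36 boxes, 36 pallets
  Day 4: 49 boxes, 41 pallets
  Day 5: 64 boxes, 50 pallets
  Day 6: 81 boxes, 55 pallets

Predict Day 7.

100 boxes, 64 pallets

Boxes goes 16, 25, 36, 49, 64, 81 → 100 (perfect squares: 4², 5², 6², …).
Pallets goes 22, 27, 36, 41, 50, 55 → 64 (alternating steps +5, +9, +5, +9, …).
Combining the parts gives 100 boxes, 64 pallets.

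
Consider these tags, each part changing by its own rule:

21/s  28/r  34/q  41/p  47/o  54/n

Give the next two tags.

First component — alternating steps +7, +6, +7, +6, …: 21, 28, 34, 41, 47, 54 → 60 → 67.
Letter — letters move back 1 place in the alphabet: s, r, q, p, o, n → m → l.
Putting the parts together: 60/m and then 67/l.

60/m then 67/l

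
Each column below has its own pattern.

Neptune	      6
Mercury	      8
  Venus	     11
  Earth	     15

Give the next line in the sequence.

Planet: Neptune, Mercury, Venus, Earth → Mars (runs through the planets Mercury→Neptune).
Second component — differences are 2, 3, 4, … (increasing by 1 each time): 6, 8, 11, 15 → 20.
Combining the parts gives Mars  20.

Mars  20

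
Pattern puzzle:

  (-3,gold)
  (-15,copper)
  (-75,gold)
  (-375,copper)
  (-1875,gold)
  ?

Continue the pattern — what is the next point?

(-9375,copper)

First part goes -3, -15, -75, -375, -1875 → -9375 (×5 each step).
Metal goes gold, copper, gold, copper, gold → copper (alternates gold ↔ copper).
Combining the parts gives (-9375,copper).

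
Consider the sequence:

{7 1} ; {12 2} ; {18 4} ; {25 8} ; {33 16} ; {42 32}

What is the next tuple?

{52 64}

First component: differences are 5, 6, 7, … (increasing by 1 each time), so 7, 12, 18, 25, 33, 42 → 52.
Second component: ×2 each step; 1, 2, 4, 8, 16, 32 → 64.
Combining the parts gives {52 64}.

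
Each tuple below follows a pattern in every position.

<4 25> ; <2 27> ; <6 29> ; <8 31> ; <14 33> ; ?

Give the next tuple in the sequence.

First value: each term is the sum of the two before it, so 4, 2, 6, 8, 14 → 22.
Second value — +2 each step: 25, 27, 29, 31, 33 → 35.
Putting it together: <22 35>.

<22 35>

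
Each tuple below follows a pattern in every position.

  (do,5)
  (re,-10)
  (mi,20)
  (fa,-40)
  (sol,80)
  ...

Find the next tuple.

(la,-160)

Note: runs through the solfège scale do→ti; do, re, mi, fa, sol → la.
Second slot: ×(-2) each step; 5, -10, 20, -40, 80 → -160.
Putting it together: (la,-160).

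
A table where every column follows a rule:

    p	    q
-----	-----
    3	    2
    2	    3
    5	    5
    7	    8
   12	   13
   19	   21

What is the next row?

For the column p, each term is the sum of the two before it: 3, 2, 5, 7, 12, 19 → 31.
Column q: 2, 3, 5, 8, 13, 21 → 34 (each term is the sum of the two before it).
So the next row is 31  34.

31  34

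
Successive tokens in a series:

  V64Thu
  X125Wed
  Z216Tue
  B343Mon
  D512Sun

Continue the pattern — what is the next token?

Letter — letters move forward 2 places in the alphabet, wrapping Z→A: V, X, Z, B, D → F.
Second component: perfect cubes: 4³, 5³, 6³, …, so 64, 125, 216, 343, 512 → 729.
Day: runs backward through the weekdays Mon→Sun, so Thu, Wed, Tue, Mon, Sun → Sat.
Combining the parts gives F729Sat.

F729Sat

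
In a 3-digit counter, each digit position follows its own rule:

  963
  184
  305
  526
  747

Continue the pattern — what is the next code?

968

First digit goes 9, 1, 3, 5, 7 → 9 (+2 each step, mod 10).
Second digit: +2 each step, mod 10; 6, 8, 0, 2, 4 → 6.
Third digit: +1 each step, mod 10, so 3, 4, 5, 6, 7 → 8.
Putting it together: 968.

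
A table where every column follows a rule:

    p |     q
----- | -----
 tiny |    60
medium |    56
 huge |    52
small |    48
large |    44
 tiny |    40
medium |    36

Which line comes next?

Column p: repeats tiny → medium → huge → small → large, so tiny, medium, huge, small, large, tiny, medium → huge.
Column q goes 60, 56, 52, 48, 44, 40, 36 → 32 (−4 each step).
Combining the parts gives huge  32.

huge  32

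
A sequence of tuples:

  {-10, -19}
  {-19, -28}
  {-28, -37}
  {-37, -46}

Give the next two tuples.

For the first entry, −9 each step: -10, -19, -28, -37 → -46 → -55.
For the second entry, always 9 less than the first entry: -19, -28, -37, -46 → -55 → -64.
Putting the parts together: {-46, -55} and then {-55, -64}.

{-46, -55}, {-55, -64}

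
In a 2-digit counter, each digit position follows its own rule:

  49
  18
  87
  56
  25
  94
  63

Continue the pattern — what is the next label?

32

For the first digit, −3 each step, mod 10: 4, 1, 8, 5, 2, 9, 6 → 3.
Second digit: −1 each step, mod 10; 9, 8, 7, 6, 5, 4, 3 → 2.
Combining the parts gives 32.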